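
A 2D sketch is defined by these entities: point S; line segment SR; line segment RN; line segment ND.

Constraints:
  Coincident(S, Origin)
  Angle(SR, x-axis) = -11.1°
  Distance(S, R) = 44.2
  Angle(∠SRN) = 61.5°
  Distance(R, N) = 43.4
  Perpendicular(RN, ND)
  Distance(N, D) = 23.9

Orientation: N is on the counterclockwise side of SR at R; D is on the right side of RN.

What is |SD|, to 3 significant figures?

66.6

S is at the origin; SR runs at -11.1° with length 44.2, so R = 44.2·(cos -11.1°, sin -11.1°) = (43.4, -8.51). ∠SRN = 61.5°, so RN runs at -11.1° + (180° − 61.5°) = 107° from the x-axis; with |RN| = 43.4, N = R + 43.4·(cos 107°, sin 107°) = (30.4, 32.9). RN is perpendicular to ND; with |ND| = 23.9 on the right of RN, D = N + 23.9·(0.954, 0.299) = (53.2, 40.1). Then |SD| = |D − S| = 66.6.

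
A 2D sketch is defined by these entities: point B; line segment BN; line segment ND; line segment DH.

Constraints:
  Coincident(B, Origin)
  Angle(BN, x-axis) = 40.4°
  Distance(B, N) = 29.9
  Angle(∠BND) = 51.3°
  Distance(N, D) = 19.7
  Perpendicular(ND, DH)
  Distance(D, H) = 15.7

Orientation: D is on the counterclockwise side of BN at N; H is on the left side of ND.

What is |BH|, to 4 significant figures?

7.701

B is at the origin; BN runs at 40.4° with length 29.9, so N = 29.9·(cos 40.4°, sin 40.4°) = (22.77, 19.38). ∠BND = 51.3°, so ND runs at 40.4° + (180° − 51.3°) = 169.1° from the x-axis; with |ND| = 19.7, D = N + 19.7·(cos 169.1°, sin 169.1°) = (3.425, 23.10). ND ⟂ DH; with |DH| = 15.7 on the left of ND, H = D + 15.7·(-0.1891, -0.9820) = (0.4566, 7.687). Then |BH| = |H − B| = 7.701.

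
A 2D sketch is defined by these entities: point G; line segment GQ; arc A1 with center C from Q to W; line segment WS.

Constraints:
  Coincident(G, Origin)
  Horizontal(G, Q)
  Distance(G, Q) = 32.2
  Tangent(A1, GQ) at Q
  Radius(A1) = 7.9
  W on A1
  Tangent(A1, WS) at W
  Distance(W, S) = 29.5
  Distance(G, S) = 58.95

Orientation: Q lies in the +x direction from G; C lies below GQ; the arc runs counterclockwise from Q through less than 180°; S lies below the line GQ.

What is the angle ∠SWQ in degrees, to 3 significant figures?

112°

G is at the origin; GQ is horizontal with |GQ| = 32.2 and Q on the +x side, so Q = (32.2, 0.00). A1 meets GQ tangentially, so CQ is at right angles to GQ, so C = Q + (0, -7.9) = (32.2, -7.90). Since CW ⟂ WS (tangency), |CS| = √(7.9² + 29.5²) = 30.5 regardless of where W sits on A1. So S lies on both circle(G, 58.95) and circle(C, 30.5); the below-GQ intersection is S = (48.2, -33.9). W is the foot of the tangent from S: W = (26.8, -13.6).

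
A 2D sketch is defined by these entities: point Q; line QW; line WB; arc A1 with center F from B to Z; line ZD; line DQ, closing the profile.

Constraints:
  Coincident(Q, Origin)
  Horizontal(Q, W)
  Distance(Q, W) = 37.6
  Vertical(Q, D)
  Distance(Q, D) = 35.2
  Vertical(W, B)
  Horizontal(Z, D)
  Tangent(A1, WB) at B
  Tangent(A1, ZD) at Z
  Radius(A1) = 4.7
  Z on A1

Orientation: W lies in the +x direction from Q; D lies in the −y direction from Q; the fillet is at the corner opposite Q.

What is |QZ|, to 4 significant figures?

48.18

The virtual corner opposite Q is at (37.60, -35.20). A1 meets WB tangentially, so FB is at right angles to WB and tangency of A1 to ZD means the radius FZ is perpendicular to ZD, with radius 4.7, so the center F sits 4.7 in from both sides at F = (32.90, -30.50). That places the tangent points at B = (37.60, -30.50) on WB and Z = (32.90, -35.20) on ZD. Then |QZ| = |Z − Q| = 48.18.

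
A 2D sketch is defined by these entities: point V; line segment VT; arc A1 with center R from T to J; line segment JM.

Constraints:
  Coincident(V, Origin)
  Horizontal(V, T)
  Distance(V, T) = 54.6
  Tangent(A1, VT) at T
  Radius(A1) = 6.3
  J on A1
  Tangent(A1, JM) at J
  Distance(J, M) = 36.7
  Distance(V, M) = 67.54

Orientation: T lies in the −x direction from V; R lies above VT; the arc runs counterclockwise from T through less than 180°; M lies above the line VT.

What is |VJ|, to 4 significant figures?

48.81

Checks: |RJ| = 6.300 ✓; ∠(RJ, JM) = 90.00° ✓; |JM| = 36.70 ✓; |VM| = 67.54 ✓.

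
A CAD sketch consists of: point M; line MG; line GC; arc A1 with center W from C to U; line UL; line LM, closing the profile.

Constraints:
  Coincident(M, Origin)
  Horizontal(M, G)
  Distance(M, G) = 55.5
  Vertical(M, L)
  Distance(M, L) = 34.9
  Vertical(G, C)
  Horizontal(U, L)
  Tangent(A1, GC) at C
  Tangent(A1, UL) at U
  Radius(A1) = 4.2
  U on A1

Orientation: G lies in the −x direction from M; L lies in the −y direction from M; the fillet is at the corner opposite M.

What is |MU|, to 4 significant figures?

62.05

The virtual corner opposite M is at (-55.50, -34.90). Tangency of A1 to GC means the radius WC is perpendicular to GC and tangency of A1 to UL means the radius WU is perpendicular to UL, with radius 4.2, so the center W sits 4.2 in from both sides at W = (-51.30, -30.70). That places the tangent points at C = (-55.50, -30.70) on GC and U = (-51.30, -34.90) on UL. Then |MU| = |U − M| = 62.05.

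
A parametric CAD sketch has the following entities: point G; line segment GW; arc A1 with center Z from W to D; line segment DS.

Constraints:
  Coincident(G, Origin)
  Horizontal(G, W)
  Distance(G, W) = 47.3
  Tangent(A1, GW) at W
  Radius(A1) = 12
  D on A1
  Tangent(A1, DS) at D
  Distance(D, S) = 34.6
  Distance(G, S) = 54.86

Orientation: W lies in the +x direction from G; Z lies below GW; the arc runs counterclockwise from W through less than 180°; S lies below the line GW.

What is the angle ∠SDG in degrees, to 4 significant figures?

100.1°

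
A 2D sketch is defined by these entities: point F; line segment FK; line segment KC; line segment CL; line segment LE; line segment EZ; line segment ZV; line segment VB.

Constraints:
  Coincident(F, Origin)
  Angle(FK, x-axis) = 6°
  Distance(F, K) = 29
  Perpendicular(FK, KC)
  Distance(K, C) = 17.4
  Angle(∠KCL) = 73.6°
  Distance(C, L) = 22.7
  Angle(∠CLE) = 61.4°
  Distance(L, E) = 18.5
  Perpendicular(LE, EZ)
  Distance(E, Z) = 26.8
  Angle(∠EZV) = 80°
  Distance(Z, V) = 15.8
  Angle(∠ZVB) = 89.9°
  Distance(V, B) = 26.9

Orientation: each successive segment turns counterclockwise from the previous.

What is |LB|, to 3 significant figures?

8.03

F is at the origin; FK runs at 6.0° with length 29.0, so K = (28.8, 3.03). The perpendicularity gives KC at right angles to FK, so KC runs at 96.0°; with |KC| = 17.4, C = (27.0, 20.3). ∠KCL = 73.6° gives CL at -158° from the x-axis; with |CL| = 22.7, L = (6.04, 11.7). ∠CLE = 61.4° gives LE at -39.0° from the x-axis; with |LE| = 18.5, E = (20.4, 0.0433). LE is perpendicular to EZ, so EZ runs at 51.0°; with |EZ| = 26.8, Z = (37.3, 20.9). ∠EZV = 80.0° gives ZV at 151° from the x-axis; with |ZV| = 15.8, V = (23.5, 28.5). ∠ZVB = 89.9° gives VB at -119° from the x-axis; with |VB| = 26.9, B = (10.5, 4.98). Then |LB| = |B − L| = 8.03.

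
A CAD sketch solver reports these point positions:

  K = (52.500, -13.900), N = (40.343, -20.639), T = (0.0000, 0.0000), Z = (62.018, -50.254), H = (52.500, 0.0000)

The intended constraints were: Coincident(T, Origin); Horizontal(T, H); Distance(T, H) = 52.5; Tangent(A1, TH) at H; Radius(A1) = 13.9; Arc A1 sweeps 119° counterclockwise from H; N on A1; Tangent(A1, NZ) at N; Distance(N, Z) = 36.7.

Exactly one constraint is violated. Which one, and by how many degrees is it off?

Tangent(A1, NZ) at N — off by 7.20°.

T = (0.00, 0.00) ✓; T.y = 0.00, H.y = 0.00 ✓; |TH| = 52.50 ✓; ∠(KH, HT) = 90.00° ✓; |KH| = 13.90 ✓; bearing(K→N) − bearing(K→H) = 119.0° ✓; |KN| = 13.90 ✓; ∠(KN, NZ) = 82.80° ✗; |NZ| = 36.70 ✓.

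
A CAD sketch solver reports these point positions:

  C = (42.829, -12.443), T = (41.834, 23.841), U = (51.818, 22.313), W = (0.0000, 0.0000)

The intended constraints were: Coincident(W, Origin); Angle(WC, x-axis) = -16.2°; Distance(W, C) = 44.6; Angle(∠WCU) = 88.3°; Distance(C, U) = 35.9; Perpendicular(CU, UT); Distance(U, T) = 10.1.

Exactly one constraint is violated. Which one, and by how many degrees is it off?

Perpendicular(CU, UT) — off by 5.80°.

W = (0.00, 0.00) ✓; WC at -16.20° ✓; |WC| = 44.60 ✓; ∠WCU = 88.30° ✓; |CU| = 35.90 ✓; ∠(CU, UT) = 95.80° ✗; |UT| = 10.10 ✓.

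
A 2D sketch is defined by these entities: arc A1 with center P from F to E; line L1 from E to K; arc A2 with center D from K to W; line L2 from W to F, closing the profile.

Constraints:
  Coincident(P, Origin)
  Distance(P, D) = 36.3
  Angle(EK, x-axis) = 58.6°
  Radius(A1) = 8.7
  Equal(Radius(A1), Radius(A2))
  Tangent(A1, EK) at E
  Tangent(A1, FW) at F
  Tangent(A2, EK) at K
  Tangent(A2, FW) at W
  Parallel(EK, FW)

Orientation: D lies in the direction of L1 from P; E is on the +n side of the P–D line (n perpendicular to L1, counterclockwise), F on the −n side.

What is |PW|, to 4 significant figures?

37.33

The slot axis is L1's direction at 58.6°, so u = (cos 58.6°, sin 58.6°) = (0.5210, 0.8536) and n = (−sin 58.6°, cos 58.6°) = (-0.8536, 0.5210). P is at the origin and D lies 36.3 along u from P, so D = 36.3·u = (18.91, 30.98). Tangency of A1 to both parallel lines with radius 8.7 puts E and F at P ± 8.7·n: E = (-7.426, 4.533), F = (7.426, -4.533). Equal radii place K and W the same way about D: K = D + 8.7·n = (11.49, 35.52), W = D − 8.7·n = (26.34, 26.45). Then |PW| = |W − P| = 37.33.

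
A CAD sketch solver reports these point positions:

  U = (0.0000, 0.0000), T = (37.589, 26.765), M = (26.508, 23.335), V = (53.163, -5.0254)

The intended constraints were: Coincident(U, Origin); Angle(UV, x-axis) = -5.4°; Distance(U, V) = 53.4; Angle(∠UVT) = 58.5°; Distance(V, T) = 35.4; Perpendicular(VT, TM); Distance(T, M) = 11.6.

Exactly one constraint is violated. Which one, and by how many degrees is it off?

Perpendicular(VT, TM) — off by 8.90°.

U = (0.00, 0.00) ✓; UV at -5.400° ✓; |UV| = 53.40 ✓; ∠UVT = 58.50° ✓; |VT| = 35.40 ✓; ∠(VT, TM) = 81.10° ✗; |TM| = 11.60 ✓.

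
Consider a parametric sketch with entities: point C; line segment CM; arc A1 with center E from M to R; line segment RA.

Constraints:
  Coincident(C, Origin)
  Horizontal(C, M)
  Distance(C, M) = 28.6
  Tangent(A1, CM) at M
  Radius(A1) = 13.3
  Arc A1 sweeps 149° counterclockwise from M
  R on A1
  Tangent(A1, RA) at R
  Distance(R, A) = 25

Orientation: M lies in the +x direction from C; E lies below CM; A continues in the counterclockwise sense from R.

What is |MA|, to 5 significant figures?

40.305

On A1, M sits at bearing 90° from E; a 149° counterclockwise sweep puts R at bearing 239°, so R = E + 13.3·(cos 239°, sin 239°) = (21.750, -24.700). Tangency of A1 to RA means the radius ER is perpendicular to RA, so RA runs along (−sin 239°, cos 239°); with |RA| = 25.0, A = (43.179, -37.576). Then |MA| = |A − M| = 40.305.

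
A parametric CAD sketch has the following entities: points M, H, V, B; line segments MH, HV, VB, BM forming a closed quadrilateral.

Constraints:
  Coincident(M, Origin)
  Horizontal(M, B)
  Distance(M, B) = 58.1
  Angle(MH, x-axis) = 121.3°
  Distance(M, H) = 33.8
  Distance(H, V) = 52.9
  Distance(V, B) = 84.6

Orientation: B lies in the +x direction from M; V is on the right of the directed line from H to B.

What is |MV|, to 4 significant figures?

33.12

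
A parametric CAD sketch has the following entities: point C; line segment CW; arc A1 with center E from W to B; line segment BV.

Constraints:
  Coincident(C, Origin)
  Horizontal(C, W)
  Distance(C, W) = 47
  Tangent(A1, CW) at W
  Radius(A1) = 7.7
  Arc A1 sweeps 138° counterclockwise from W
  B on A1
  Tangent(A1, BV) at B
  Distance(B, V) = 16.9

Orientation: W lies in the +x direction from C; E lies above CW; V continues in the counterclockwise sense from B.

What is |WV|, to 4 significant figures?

25.82

C is at the origin; C and W share the same y with |CW| = 47.0 and W on the +x side, so W = (47.00, 0.000). A1 meets CW tangentially, so EW is at right angles to CW, so E = W + (0, 7.7) = (47.00, 7.700). On A1, W sits at bearing -90° from E; a 138° counterclockwise sweep puts B at bearing 48°, so B = E + 7.7·(cos 48°, sin 48°) = (52.15, 13.42). A1 meets BV tangentially, so EB is at right angles to BV, so BV runs along (−sin 48°, cos 48°); with |BV| = 16.9, V = (39.59, 24.73). Then |WV| = |V − W| = 25.82.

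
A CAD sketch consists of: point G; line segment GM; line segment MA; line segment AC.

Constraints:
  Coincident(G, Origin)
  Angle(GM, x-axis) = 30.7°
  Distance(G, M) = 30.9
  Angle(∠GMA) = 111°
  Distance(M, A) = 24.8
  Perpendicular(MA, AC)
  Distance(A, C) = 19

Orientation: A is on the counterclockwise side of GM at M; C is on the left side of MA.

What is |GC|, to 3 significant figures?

37.2

G is at the origin; GM runs at 30.7° with length 30.9, so M = 30.9·(cos 30.7°, sin 30.7°) = (26.6, 15.8). ∠GMA = 111.0°, so MA runs at 30.7° + (180° − 111.0°) = 99.7° from the x-axis; with |MA| = 24.8, A = M + 24.8·(cos 99.7°, sin 99.7°) = (22.4, 40.2). The perpendicularity gives AC at right angles to MA; with |AC| = 19.0 on the left of MA, C = A + 19.0·(-0.986, -0.168) = (3.66, 37.0). Then |GC| = |C − G| = 37.2.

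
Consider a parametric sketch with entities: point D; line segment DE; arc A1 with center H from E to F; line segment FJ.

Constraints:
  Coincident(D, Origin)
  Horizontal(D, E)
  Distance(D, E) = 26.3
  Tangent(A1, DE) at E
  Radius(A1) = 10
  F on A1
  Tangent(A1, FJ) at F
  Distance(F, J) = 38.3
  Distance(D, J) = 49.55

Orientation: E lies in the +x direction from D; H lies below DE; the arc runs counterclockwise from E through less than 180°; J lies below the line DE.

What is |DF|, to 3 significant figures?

18.8

D is at the origin; DE is horizontal with |DE| = 26.3 and E on the +x side, so E = (26.3, 0.00). Since A1 is tangent to DE there, HE ⟂ DE, so H = E + (0, -10) = (26.3, -10.0). Since HF ⟂ FJ (tangency), |HJ| = √(10.0² + 38.3²) = 39.6 regardless of where F sits on A1. So J lies on both circle(D, 49.55) and circle(H, 39.6); the below-DE intersection is J = (13.8, -47.6). F is the foot of the tangent from J: F = (16.3, -9.35).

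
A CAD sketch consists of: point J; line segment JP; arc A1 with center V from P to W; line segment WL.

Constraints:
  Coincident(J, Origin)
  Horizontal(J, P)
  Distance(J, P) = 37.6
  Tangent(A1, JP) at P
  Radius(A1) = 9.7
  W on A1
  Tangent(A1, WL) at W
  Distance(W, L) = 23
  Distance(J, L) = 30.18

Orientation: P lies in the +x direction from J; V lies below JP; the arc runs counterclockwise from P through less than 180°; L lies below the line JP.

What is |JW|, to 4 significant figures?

29.64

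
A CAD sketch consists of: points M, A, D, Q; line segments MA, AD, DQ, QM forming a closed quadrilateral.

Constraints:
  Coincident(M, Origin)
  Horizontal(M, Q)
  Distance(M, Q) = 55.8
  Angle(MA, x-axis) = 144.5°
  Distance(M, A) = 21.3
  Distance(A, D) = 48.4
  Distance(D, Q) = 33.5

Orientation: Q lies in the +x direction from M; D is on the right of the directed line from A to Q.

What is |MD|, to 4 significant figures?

27.26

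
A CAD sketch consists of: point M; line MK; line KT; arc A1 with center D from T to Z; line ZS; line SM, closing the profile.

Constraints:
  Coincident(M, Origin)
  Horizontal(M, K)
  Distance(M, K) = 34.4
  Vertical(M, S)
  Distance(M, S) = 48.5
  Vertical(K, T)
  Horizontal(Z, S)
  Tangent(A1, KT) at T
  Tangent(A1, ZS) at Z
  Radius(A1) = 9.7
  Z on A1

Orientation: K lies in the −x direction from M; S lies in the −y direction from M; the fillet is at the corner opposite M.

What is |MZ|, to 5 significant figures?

54.427

The virtual corner opposite M is at (-34.400, -48.500). Tangency of A1 to KT means the radius DT is perpendicular to KT and tangency of A1 to ZS means the radius DZ is perpendicular to ZS, with radius 9.7, so the center D sits 9.7 in from both sides at D = (-24.700, -38.800). That places the tangent points at T = (-34.400, -38.800) on KT and Z = (-24.700, -48.500) on ZS. Then |MZ| = |Z − M| = 54.427.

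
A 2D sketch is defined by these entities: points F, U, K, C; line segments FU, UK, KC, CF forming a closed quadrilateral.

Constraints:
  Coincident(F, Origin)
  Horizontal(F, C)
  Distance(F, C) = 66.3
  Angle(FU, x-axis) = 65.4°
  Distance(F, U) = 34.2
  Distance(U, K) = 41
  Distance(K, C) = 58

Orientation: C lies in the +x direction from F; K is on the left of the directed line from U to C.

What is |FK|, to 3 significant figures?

72.7

Checks: |UK| = 41.00 ✓; |KC| = 58.00 ✓.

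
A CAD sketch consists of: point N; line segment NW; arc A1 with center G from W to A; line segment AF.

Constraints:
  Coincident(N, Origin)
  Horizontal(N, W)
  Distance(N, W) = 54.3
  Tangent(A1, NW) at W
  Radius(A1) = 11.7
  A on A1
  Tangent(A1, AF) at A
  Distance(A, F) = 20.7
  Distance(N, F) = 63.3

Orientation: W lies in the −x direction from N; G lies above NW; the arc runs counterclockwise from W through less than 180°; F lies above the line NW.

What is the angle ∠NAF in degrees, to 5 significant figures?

135.93°

N is at the origin; N and W share the same y with |NW| = 54.3 and W on the −x side, so W = (-54.300, 0.0000). Since A1 is tangent to NW there, GW ⟂ NW, so G = W + (0, 11.7) = (-54.300, 11.700). Since GA ⟂ AF (tangency), |GF| = √(11.7² + 20.7²) = 23.778 regardless of where A sits on A1. So F lies on both circle(N, 63.3) and circle(G, 23.778); the above-NW intersection is F = (-52.471, 35.407). A is the foot of the tangent from F: A = (-43.702, 16.657).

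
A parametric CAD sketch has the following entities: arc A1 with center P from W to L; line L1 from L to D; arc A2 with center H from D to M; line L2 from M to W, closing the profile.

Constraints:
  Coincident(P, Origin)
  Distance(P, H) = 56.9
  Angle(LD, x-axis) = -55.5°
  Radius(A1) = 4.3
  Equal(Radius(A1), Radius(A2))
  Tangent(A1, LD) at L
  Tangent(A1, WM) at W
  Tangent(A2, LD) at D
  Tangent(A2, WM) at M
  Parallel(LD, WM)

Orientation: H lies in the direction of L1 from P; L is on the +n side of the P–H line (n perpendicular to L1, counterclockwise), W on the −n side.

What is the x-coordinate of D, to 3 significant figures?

35.8

The slot axis is L1's direction at -55.5°, so u = (cos -55.5°, sin -55.5°) = (0.566, -0.824) and n = (−sin -55.5°, cos -55.5°) = (0.824, 0.566). P is at the origin and H lies 56.9 along u from P, so H = 56.9·u = (32.2, -46.9). Tangency of A1 to both parallel lines with radius 4.3 puts L and W at P ± 4.3·n: L = (3.54, 2.44), W = (-3.54, -2.44). Equal radii place D and M the same way about H: D = H + 4.3·n = (35.8, -44.5), M = H − 4.3·n = (28.7, -49.3). So D.x = 35.8.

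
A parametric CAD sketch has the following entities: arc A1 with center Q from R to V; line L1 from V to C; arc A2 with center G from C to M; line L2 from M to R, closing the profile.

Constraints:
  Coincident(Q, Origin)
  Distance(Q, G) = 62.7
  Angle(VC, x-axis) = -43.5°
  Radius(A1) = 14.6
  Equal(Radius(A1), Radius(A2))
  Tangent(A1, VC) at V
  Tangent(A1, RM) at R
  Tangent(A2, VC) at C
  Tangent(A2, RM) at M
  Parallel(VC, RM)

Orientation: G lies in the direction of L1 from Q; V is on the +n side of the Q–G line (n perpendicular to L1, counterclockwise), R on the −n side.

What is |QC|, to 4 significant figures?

64.38

The slot axis is L1's direction at -43.5°, so u = (cos -43.5°, sin -43.5°) = (0.7254, -0.6884) and n = (−sin -43.5°, cos -43.5°) = (0.6884, 0.7254). Q is at the origin and G lies 62.7 along u from Q, so G = 62.7·u = (45.48, -43.16). Tangency of A1 to both parallel lines with radius 14.6 puts V and R at Q ± 14.6·n: V = (10.05, 10.59), R = (-10.05, -10.59). Equal radii place C and M the same way about G: C = G + 14.6·n = (55.53, -32.57), M = G − 14.6·n = (35.43, -53.75). Then |QC| = |C − Q| = 64.38.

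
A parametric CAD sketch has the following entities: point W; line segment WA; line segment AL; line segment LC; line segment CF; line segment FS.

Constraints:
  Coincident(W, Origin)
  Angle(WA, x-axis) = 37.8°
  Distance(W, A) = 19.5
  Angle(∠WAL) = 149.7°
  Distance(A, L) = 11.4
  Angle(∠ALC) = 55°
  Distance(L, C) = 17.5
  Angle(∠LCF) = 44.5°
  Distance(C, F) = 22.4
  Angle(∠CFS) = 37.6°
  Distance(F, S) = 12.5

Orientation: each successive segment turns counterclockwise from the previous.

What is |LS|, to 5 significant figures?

4.6391

∠LCF = 44.5° gives CF at -31.400° from the x-axis; with |CF| = 22.4, F = (21.735, 6.8920). ∠CFS = 37.6° gives FS at 111.00° from the x-axis; with |FS| = 12.5, S = (17.255, 18.562). Then |LS| = |S − L| = 4.6391.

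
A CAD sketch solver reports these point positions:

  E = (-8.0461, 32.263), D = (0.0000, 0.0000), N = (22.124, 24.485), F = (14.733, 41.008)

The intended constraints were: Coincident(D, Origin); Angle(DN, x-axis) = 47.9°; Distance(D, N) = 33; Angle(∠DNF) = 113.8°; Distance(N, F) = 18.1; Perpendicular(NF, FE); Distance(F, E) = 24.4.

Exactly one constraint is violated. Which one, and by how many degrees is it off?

Perpendicular(NF, FE) — off by 3.10°.

D = (0.00, 0.00) ✓; DN at 47.90° ✓; |DN| = 33.00 ✓; ∠DNF = 113.8° ✓; |NF| = 18.10 ✓; ∠(NF, FE) = 86.90° ✗; |FE| = 24.40 ✓.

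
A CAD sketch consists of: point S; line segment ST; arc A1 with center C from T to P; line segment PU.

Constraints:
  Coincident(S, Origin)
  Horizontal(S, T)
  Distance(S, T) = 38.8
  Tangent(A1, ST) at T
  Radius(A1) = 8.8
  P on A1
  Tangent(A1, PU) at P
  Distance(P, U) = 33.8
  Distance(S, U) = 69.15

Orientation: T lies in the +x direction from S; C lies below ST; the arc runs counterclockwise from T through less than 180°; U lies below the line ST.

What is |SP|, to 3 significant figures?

36.2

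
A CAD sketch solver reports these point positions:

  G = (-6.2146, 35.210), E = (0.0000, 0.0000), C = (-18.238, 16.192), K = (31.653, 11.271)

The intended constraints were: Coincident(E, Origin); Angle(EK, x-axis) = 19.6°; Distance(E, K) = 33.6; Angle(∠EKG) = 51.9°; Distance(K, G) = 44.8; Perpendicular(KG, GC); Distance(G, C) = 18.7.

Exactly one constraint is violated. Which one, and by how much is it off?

Distance(G, C) = 18.7 — off by 3.80.

E = (0.00, 0.00) ✓; EK at 19.60° ✓; |EK| = 33.60 ✓; ∠EKG = 51.90° ✓; |KG| = 44.80 ✓; ∠(KG, GC) = 90.00° ✓; |GC| = 22.50 ✗.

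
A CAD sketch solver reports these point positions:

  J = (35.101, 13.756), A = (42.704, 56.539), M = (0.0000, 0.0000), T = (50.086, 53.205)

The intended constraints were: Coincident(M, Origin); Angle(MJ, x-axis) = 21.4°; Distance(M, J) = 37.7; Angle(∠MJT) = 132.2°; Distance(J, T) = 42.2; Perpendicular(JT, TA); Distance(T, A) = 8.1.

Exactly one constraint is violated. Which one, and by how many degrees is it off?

Perpendicular(JT, TA) — off by 3.51°.

M = (0.00, 0.00) ✓; MJ at 21.40° ✓; |MJ| = 37.70 ✓; ∠MJT = 132.2° ✓; |JT| = 42.20 ✓; ∠(JT, TA) = 86.49° ✗; |TA| = 8.100 ✓.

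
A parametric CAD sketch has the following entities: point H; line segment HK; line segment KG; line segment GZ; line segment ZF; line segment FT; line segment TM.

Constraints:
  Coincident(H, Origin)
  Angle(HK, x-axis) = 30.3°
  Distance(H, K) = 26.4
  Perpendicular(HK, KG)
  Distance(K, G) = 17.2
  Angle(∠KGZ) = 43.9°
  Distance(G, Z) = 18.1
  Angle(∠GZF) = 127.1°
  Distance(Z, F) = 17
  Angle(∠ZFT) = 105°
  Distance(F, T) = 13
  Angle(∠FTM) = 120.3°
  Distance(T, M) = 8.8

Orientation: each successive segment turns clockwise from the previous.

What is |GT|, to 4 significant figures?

31.34

H is at the origin; HK runs at 30.3° with length 26.4, so K = (22.79, 13.32). HK is perpendicular to KG, so KG runs at -59.70°; with |KG| = 17.2, G = (31.47, -1.531). ∠KGZ = 43.9° gives GZ at 164.2° from the x-axis; with |GZ| = 18.1, Z = (14.06, 3.397). ∠GZF = 127.1° gives ZF at 111.3° from the x-axis; with |ZF| = 17.0, F = (7.880, 19.24). ∠ZFT = 105.0° gives FT at 36.30° from the x-axis; with |FT| = 13.0, T = (18.36, 26.93). Then |GT| = |T − G| = 31.34.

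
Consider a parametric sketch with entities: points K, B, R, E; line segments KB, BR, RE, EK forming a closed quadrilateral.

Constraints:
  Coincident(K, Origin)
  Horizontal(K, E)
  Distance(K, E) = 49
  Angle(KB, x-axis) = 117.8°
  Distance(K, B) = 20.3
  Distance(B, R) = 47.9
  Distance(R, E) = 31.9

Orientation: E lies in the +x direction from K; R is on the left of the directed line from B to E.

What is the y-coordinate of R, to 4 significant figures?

29.56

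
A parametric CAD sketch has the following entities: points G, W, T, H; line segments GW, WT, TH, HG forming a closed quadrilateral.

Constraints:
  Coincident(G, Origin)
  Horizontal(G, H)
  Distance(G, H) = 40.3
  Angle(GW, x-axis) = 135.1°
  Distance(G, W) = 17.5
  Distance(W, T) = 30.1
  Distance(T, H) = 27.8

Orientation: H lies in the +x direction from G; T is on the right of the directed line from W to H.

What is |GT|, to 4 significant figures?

13.45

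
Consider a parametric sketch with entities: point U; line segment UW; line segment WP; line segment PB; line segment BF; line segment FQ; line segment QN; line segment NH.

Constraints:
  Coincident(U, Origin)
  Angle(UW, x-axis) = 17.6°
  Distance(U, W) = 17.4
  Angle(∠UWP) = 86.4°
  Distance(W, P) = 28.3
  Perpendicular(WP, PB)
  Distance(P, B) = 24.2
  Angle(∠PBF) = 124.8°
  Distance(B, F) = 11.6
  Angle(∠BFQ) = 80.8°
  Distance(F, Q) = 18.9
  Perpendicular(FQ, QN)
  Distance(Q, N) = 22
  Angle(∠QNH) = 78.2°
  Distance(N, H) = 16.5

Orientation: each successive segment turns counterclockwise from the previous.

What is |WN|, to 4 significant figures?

30.75

U is at the origin; UW runs at 17.6° with length 17.4, so W = (16.59, 5.261). ∠UWP = 86.4° gives WP at 111.2° from the x-axis; with |WP| = 28.3, P = (6.352, 31.65). WP is perpendicular to PB, so PB runs at -158.8°; with |PB| = 24.2, B = (-16.21, 22.89). ∠PBF = 124.8° gives BF at -103.6° from the x-axis; with |BF| = 11.6, F = (-18.94, 11.62). ∠BFQ = 80.8° gives FQ at -4.400° from the x-axis; with |FQ| = 18.9, Q = (-0.09405, 10.17). FQ is perpendicular to QN, so QN runs at 85.60°; with |QN| = 22.0, N = (1.594, 32.11). Then |WN| = |N − W| = 30.75.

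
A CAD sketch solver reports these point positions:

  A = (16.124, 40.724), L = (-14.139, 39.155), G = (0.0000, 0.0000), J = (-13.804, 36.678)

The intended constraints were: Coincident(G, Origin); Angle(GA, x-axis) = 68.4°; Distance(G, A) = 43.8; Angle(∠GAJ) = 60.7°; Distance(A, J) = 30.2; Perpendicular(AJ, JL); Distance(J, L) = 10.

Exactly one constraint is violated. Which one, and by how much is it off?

Distance(J, L) = 10 — off by 7.50.

G = (0.00, 0.00) ✓; GA at 68.40° ✓; |GA| = 43.80 ✓; ∠GAJ = 60.70° ✓; |AJ| = 30.20 ✓; ∠(AJ, JL) = 90.00° ✓; |JL| = 2.500 ✗.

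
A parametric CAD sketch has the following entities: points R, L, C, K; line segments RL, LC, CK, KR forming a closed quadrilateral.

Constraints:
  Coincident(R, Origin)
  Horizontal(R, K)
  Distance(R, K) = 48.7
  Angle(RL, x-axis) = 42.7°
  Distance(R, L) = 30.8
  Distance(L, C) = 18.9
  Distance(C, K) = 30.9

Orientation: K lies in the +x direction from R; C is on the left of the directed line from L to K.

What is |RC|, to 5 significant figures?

49.265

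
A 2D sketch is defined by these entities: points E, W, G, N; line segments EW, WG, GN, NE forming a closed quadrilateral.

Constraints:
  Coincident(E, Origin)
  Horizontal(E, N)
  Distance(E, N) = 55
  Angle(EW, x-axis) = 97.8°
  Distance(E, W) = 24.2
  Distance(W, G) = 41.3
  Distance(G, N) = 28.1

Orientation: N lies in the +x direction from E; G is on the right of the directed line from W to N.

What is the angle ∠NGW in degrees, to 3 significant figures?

130°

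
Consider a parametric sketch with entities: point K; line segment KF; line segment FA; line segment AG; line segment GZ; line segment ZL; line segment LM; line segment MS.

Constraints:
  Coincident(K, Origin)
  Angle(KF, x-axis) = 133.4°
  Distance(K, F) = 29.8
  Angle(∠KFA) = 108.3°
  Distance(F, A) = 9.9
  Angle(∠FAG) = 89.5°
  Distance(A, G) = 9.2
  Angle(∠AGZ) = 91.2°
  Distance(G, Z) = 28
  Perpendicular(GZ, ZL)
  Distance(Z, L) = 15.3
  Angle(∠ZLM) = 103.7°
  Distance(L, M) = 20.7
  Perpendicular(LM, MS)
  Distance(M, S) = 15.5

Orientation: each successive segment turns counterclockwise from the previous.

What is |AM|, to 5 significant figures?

13.653

The perpendicularity gives ZL at right angles to GZ, so ZL runs at 114.40°; with |ZL| = 15.3, L = (-6.2865, 34.656). ∠ZLM = 103.7° gives LM at -169.30° from the x-axis; with |LM| = 20.7, M = (-26.627, 30.813). Then |AM| = |M − A| = 13.653.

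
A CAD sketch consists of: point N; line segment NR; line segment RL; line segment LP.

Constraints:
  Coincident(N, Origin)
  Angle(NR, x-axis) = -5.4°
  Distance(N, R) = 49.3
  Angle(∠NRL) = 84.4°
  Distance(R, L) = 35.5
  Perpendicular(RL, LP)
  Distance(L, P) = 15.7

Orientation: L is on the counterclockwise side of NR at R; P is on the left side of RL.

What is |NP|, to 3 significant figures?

45.3

N is at the origin; NR runs at -5.4° with length 49.3, so R = 49.3·(cos -5.4°, sin -5.4°) = (49.1, -4.64). ∠NRL = 84.4°, so RL runs at -5.4° + (180° − 84.4°) = 90.2° from the x-axis; with |RL| = 35.5, L = R + 35.5·(cos 90.2°, sin 90.2°) = (49.0, 30.9). RL is perpendicular to LP; with |LP| = 15.7 on the left of RL, P = L + 15.7·(-1.00, -0.00349) = (33.3, 30.8). Then |NP| = |P − N| = 45.3.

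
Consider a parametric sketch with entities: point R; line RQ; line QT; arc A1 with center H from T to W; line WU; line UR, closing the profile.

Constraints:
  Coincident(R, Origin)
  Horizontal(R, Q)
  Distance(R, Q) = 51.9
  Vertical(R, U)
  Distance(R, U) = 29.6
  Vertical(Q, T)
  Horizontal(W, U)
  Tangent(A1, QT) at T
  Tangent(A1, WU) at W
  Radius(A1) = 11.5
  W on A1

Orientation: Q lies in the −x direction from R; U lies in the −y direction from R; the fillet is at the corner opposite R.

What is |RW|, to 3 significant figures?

50.1

R is at the origin; RQ is horizontal with |RQ| = 51.9 and Q on the −x side, so Q = (-51.9, 0.00). R and U share the same x with |RU| = 29.6 and U on the −y side, so U = (0.00, -29.6). The virtual corner opposite R is at (-51.9, -29.6). A1 meets QT tangentially, so HT is at right angles to QT and since A1 is tangent to WU there, HW ⟂ WU, with radius 11.5, so the center H sits 11.5 in from both sides at H = (-40.4, -18.1). That places the tangent points at T = (-51.9, -18.1) on QT and W = (-40.4, -29.6) on WU. Then |RW| = |W − R| = 50.1.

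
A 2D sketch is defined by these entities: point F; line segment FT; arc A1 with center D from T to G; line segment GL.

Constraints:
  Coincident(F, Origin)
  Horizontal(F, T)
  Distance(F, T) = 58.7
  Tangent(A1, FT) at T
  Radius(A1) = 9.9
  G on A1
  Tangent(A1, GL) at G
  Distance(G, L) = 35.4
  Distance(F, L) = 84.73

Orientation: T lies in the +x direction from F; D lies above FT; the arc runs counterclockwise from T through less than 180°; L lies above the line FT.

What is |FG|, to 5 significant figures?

69.106

Checks: |DG| = 9.900 ✓; ∠(DG, GL) = 90.00° ✓; |GL| = 35.40 ✓; |FL| = 84.73 ✓.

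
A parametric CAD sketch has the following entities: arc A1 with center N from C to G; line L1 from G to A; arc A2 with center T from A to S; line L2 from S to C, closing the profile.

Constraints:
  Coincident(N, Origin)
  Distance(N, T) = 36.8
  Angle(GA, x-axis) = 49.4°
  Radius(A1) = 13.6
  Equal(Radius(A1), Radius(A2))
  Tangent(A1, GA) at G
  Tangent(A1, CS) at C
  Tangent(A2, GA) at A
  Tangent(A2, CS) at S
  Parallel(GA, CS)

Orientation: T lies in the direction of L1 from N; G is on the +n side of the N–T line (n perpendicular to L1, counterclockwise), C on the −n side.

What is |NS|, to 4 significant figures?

39.23

The slot axis is L1's direction at 49.4°, so u = (cos 49.4°, sin 49.4°) = (0.6508, 0.7593) and n = (−sin 49.4°, cos 49.4°) = (-0.7593, 0.6508). N is at the origin and T lies 36.8 along u from N, so T = 36.8·u = (23.95, 27.94). Tangency of A1 to both parallel lines with radius 13.6 puts G and C at N ± 13.6·n: G = (-10.33, 8.851), C = (10.33, -8.851). Equal radii place A and S the same way about T: A = T + 13.6·n = (13.62, 36.79), S = T − 13.6·n = (34.27, 19.09). Then |NS| = |S − N| = 39.23.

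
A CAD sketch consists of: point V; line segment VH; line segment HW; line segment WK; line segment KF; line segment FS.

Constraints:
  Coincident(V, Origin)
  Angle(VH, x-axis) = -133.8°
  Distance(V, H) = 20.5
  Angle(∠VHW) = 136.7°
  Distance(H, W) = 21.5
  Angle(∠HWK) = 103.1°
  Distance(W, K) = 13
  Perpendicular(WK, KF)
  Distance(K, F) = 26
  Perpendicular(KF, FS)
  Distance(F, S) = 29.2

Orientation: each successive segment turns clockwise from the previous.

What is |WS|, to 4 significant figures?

30.63

WK is perpendicular to KF, so KF runs at 16.00°; with |KF| = 26.0, F = (-14.25, 3.779). The perpendicularity gives FS at right angles to KF, so FS runs at -74.00°; with |FS| = 29.2, S = (-6.203, -24.29). Then |WS| = |S − W| = 30.63.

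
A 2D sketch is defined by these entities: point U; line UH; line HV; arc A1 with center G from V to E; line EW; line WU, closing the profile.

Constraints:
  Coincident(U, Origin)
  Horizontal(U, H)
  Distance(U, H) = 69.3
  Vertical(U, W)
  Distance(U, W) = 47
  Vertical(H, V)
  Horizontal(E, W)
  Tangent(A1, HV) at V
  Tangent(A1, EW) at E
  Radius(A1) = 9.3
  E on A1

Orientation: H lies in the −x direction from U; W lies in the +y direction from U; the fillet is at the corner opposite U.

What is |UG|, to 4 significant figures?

70.86

U and W share the same x with |UW| = 47.0 and W on the +y side, so W = (0.000, 47.00). The virtual corner opposite U is at (-69.30, 47.00). A1 meets HV tangentially, so GV is at right angles to HV and A1 meets EW tangentially, so GE is at right angles to EW, with radius 9.3, so the center G sits 9.3 in from both sides at G = (-60.00, 37.70). Then |UG| = |G − U| = 70.86.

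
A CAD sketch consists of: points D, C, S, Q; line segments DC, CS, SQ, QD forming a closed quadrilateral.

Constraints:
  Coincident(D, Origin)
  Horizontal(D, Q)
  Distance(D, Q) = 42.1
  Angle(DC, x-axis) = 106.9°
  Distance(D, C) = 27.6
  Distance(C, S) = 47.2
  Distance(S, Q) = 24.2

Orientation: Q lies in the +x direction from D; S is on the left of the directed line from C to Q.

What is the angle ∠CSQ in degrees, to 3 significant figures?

100°

Checks: |CS| = 47.20 ✓; |SQ| = 24.20 ✓.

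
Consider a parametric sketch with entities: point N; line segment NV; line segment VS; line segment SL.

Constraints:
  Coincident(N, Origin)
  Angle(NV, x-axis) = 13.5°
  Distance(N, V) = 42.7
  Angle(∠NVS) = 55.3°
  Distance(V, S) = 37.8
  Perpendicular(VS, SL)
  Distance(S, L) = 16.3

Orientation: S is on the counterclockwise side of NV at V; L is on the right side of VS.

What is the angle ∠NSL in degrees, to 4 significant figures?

159.0°

∠NVS = 55.3°, so VS runs at 13.5° + (180° − 55.3°) = 138.2° from the x-axis; with |VS| = 37.8, S = V + 37.8·(cos 138.2°, sin 138.2°) = (13.34, 35.16). VS is perpendicular to SL; with |SL| = 16.3 on the right of VS, L = S + 16.3·(0.6665, 0.7455) = (24.21, 47.31). Then cos ∠NSL = SN·SL / (|SN||SL|), giving 159.0°.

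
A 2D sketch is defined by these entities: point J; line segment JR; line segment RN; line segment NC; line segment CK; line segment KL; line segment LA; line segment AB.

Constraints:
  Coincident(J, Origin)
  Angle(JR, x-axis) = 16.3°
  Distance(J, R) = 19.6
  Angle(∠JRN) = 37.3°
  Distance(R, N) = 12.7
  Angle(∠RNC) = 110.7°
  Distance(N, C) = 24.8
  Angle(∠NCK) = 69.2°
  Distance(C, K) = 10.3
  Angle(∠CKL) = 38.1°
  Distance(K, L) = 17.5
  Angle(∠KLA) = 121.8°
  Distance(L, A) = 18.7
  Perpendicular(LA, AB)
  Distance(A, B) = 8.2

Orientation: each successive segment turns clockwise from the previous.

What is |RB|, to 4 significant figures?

47.74

J is at the origin; JR runs at 16.3° with length 19.6, so R = (18.81, 5.501). ∠JRN = 37.3° gives RN at -126.4° from the x-axis; with |RN| = 12.7, N = (11.28, -4.721). ∠RNC = 110.7° gives NC at 164.3° from the x-axis; with |NC| = 24.8, C = (-12.60, 1.990). ∠NCK = 69.2° gives CK at 53.50° from the x-axis; with |CK| = 10.3, K = (-6.472, 10.27). ∠CKL = 38.1° gives KL at -88.40° from the x-axis; with |KL| = 17.5, L = (-5.984, -7.224). ∠KLA = 121.8° gives LA at -146.6° from the x-axis; with |LA| = 18.7, A = (-21.60, -17.52). The perpendicularity gives AB at right angles to LA, so AB runs at 123.4°; with |AB| = 8.2, B = (-26.11, -10.67). Then |RB| = |B − R| = 47.74.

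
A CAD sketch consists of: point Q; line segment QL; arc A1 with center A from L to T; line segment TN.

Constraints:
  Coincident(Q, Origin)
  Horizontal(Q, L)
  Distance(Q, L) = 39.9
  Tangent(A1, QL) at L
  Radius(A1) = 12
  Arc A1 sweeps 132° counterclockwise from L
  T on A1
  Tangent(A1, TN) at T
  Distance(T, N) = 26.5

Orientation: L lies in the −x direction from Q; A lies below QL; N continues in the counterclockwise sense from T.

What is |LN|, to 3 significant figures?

40.7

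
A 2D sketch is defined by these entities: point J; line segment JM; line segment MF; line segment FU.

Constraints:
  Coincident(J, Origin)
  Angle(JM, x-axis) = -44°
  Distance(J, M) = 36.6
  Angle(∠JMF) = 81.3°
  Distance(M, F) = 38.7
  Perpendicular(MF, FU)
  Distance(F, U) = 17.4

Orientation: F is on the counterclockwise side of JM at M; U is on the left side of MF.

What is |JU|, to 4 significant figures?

38.11

∠JMF = 81.3°, so MF runs at -44.0° + (180° − 81.3°) = 54.70° from the x-axis; with |MF| = 38.7, F = M + 38.7·(cos 54.70°, sin 54.70°) = (48.69, 6.160). MF is perpendicular to FU; with |FU| = 17.4 on the left of MF, U = F + 17.4·(-0.8161, 0.5779) = (34.49, 16.21). Then |JU| = |U − J| = 38.11.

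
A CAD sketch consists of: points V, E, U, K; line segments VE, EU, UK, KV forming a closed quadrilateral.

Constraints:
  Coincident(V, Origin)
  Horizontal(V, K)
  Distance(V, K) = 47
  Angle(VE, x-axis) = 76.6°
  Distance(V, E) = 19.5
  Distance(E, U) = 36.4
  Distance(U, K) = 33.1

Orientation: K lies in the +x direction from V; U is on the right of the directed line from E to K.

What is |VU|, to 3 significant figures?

23.1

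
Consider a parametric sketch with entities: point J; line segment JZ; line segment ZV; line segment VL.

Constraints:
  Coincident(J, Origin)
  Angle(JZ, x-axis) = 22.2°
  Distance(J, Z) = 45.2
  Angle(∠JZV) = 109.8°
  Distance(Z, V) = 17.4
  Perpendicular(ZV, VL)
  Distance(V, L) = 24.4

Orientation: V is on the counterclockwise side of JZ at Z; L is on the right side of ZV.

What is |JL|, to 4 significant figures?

74.49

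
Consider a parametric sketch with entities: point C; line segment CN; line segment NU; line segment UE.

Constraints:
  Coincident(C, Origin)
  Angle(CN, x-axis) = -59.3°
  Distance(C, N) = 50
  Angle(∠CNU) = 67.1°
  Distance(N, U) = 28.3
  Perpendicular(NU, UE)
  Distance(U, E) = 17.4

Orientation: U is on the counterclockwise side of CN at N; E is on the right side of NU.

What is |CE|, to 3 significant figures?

64.1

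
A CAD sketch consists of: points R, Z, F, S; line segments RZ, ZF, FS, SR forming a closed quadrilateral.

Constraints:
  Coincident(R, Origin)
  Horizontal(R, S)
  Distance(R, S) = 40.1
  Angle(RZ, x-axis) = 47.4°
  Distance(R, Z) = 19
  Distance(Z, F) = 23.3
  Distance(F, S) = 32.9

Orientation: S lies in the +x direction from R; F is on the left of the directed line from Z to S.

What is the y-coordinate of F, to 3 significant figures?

30.9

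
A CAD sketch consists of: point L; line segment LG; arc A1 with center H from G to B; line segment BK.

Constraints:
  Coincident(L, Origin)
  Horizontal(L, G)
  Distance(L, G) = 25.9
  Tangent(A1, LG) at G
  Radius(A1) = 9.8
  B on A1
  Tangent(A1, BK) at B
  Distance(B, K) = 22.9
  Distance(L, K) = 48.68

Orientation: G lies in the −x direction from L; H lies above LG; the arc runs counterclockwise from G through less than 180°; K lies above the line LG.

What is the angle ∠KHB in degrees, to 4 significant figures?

66.83°

Checks: |HB| = 9.800 ✓; ∠(HB, BK) = 90.00° ✓; |BK| = 22.90 ✓; |LK| = 48.68 ✓.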